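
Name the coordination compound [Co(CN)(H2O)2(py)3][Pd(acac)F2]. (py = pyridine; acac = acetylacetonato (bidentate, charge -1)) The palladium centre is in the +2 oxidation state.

diaquacyanotris(pyridine)cobalt(II) (acetylacetonato)difluoropalladate(II)

Pd is given as +2; the anion's ligand charges sum to -3, so the complex anion is 1−.
A 1:1 salt means the cation carries the equal and opposite charge, 1+.
Cation: ligand charges sum to -1; for the ion to be 1+, Co = +2.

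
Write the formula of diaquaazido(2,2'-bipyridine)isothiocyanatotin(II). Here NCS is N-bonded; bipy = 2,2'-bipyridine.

[Sn(bipy)(H2O)2(N3)(NCS)]

Ligands: 2 aqua (H2O, neutral), 1 isothiocyanato (NCS, -1), 1 2,2'-bipyridine (bipy, neutral), 1 azido (N3, -1). Ligand charge sum = -2.
With Sn in oxidation state +2, the complex ion is [Sn...].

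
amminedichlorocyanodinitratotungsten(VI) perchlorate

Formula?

Ligands: 2 chloro (Cl, -1), 1 ammine (NH3, neutral), 2 nitrato (NO3, -1), 1 cyano (CN, -1). Ligand charge sum = -5.
With W in oxidation state +6, the complex ion is [W...]^1+.
Charge balance with perchlorate (-1) requires 1 complex ion per 1 perchlorate.

[WCl2(CN)(NH3)(NO3)2]ClO4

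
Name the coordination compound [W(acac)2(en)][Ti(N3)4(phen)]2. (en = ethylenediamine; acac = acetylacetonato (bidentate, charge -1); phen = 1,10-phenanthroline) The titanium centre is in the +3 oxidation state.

Both ions are complex: the cation is named first with the plain metal name, the anion second with the -ate form; each ion's ligands are alphabetised independently.
Ti is given as +3; the anion's ligand charges sum to -4, so the complex anion is 1−.
With 2 anions per cation, the cation must be 2×1 = 2+.
Cation: ligand charges sum to -2; for the ion to be 2+, W = +4.

bis(acetylacetonato)(ethylenediamine)tungsten(IV) tetraazido(1,10-phenanthroline)titanate(III)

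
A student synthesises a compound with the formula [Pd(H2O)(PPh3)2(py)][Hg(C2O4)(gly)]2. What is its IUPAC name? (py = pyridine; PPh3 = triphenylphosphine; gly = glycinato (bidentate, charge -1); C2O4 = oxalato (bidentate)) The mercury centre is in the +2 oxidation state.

aqua(pyridine)bis(triphenylphosphine)palladium(II) (glycinato)oxalatomercurate(II)

Hg is given as +2; the anion's ligand charges sum to -3, so the complex anion is 1−.
With 2 anions per cation, the cation must be 2×1 = 2+.
Cation: ligand charges sum to 0; for the ion to be 2+, Pd = +2.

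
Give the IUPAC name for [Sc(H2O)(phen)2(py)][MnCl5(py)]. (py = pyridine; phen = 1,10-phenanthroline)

aquabis(1,10-phenanthroline)(pyridine)scandium(III) pentachloro(pyridine)manganate(II)

Both ions are complex: the cation is named first with the plain metal name, the anion second with the -ate form; each ion's ligands are alphabetised independently.
Scandium is always +3 in its complexes; the cation's ligand charges sum to 0, so the complex cation is 3+.
A 1:1 salt means the anion carries the equal and opposite charge, 3−.
Anion: ligand charges sum to -5; for the ion to be 3−, Mn = +2.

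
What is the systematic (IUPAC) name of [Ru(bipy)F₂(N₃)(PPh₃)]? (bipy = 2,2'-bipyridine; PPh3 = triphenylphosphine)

There is no counter-ion, so the complex is neutral overall.
Ligand charges: 1×azido (-1 each), 2×fluoro (-1 each), 1×2,2'-bipyridine (neutral), 1×triphenylphosphine (neutral); total -3. So Ru + (-3) = 0, giving Ru = +3.
Ligands are named alphabetically: azido before bipyridine before fluoro before triphenylphosphine.

azido(2,2'-bipyridine)difluoro(triphenylphosphine)ruthenium(III)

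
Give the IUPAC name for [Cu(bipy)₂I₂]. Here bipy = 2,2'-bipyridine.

bis(2,2'-bipyridine)diiodocopper(II)

There is no counter-ion, so the complex is neutral overall.
Ligand charges: 2×iodo (-1 each), 2×2,2'-bipyridine (neutral); total -2. So Cu + (-2) = 0, giving Cu = +2.
Ligands are named alphabetically: bipyridine before iodo.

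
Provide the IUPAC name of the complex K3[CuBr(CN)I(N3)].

The 3 potassium counter-ions carry a total charge of +3, so each complex ion is 3−.
Ligand charges: 1×azido (-1 each), 1×cyano (-1 each), 1×bromo (-1 each), 1×iodo (-1 each); total -4. So Cu + (-4) = 3−, giving Cu = +1.
Ligands are named alphabetically: azido before bromo before cyano before iodo.
The complex ion is anionic, so copper takes the -ate form cuprate(I).

potassium azidobromocyanoiodocuprate(I)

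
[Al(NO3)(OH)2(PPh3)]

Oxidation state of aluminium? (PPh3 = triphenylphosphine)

+3

No counter-ion: the bracketed complex is neutral.
Ligand charges: 1×PPh3 neutral; 1×NO3 = -1; 2×OH = -2; sum -3.
Al + (-3) = 0 ⇒ Al is +3.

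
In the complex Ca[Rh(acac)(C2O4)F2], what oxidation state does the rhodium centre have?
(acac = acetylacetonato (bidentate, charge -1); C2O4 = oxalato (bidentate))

+3

1 calcium outside the brackets (+2 each) → the complex ion is 2−.
Ligand charges: 1×acac = -1; 2×F = -2; 1×C2O4 = -2; sum -5.
Rh + (-5) = 2− ⇒ Rh is +3.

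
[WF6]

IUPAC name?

There is no counter-ion, so the complex is neutral overall.
Ligand charges: 6×fluoro (-1 each); total -6. So W + (-6) = 0, giving W = +6.

hexafluorotungsten(VI)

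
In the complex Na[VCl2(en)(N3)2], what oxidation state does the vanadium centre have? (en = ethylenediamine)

1 sodium outside the brackets (+1 each) → the complex ion is 1−.
Ligand charges: 1×en neutral; 2×N3 = -2; 2×Cl = -2; sum -4.
V + (-4) = 1− ⇒ V is +3.

+3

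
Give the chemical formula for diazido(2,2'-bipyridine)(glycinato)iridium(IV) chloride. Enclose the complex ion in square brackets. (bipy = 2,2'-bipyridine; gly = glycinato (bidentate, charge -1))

Ligands: 1 2,2'-bipyridine (bipy, neutral), 2 azido (N3, -1), 1 glycinato (gly, -1). Ligand charge sum = -3.
Charge balance with chloride (-1) requires 1 complex ion per 1 chloride.

[Ir(bipy)(gly)(N3)2]Cl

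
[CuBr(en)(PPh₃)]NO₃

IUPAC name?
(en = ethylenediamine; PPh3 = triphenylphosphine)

The 1 nitrate counter-ion carries a total charge of -1, so each complex ion is 1+.
Ligand charges: 1×ethylenediamine (neutral), 1×bromo (-1 each), 1×triphenylphosphine (neutral); total -1. So Cu + (-1) = 1+, giving Cu = +2.
Ligands are named alphabetically: bromo before ethylenediamine before triphenylphosphine.

bromo(ethylenediamine)(triphenylphosphine)copper(II) nitrate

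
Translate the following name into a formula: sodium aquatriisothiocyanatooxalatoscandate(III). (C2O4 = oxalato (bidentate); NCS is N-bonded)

Ligands: 1 oxalato (C2O4, -2), 3 isothiocyanato (NCS, -1), 1 aqua (H2O, neutral). Ligand charge sum = -5.
With Sc in oxidation state +3, the complex ion is [Sc...]^2−.
Charge balance with sodium (+1) requires 1 complex ion per 2 sodium.

Na2[Sc(C2O4)(H2O)(NCS)3]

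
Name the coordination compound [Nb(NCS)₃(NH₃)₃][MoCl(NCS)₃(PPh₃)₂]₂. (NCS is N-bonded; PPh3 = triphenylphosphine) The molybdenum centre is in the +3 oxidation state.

triamminetriisothiocyanatoniobium(V) chlorotriisothiocyanatobis(triphenylphosphine)molybdate(III)

Both ions are complex: the cation is named first with the plain metal name, the anion second with the -ate form; each ion's ligands are alphabetised independently.
Mo is given as +3; the anion's ligand charges sum to -4, so the complex anion is 1−.
With 2 anions per cation, the cation must be 2×1 = 2+.
Cation: ligand charges sum to -3; for the ion to be 2+, Nb = +5.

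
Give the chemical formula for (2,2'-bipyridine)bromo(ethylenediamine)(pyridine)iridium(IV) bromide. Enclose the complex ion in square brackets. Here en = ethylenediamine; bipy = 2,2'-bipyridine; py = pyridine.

Ligands: 1 ethylenediamine (en, neutral), 1 2,2'-bipyridine (bipy, neutral), 1 pyridine (py, neutral), 1 bromo (Br, -1). Ligand charge sum = -1.
With Ir in oxidation state +4, the complex ion is [Ir...]^3+.
Charge balance with bromide (-1) requires 1 complex ion per 3 bromide.

[Ir(bipy)Br(en)(py)]Br3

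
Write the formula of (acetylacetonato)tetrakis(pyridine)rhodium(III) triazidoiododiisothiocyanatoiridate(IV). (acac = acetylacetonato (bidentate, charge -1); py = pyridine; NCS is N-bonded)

Cation [Rh…]: ligand charges -1, Rh(III) ⇒ ion charge 2+.
Anion [Ir…]: ligand charges -6, Ir(IV) ⇒ ion charge 2−.
One 2+ cation balances one 2− anion.

[Rh(acac)(py)4][IrI(N3)3(NCS)2]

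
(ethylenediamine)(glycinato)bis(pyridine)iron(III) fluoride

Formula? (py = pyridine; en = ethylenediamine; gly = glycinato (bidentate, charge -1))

Ligands: 2 pyridine (py, neutral), 1 ethylenediamine (en, neutral), 1 glycinato (gly, -1). Ligand charge sum = -1.
Charge balance with fluoride (-1) requires 1 complex ion per 2 fluoride.

[Fe(en)(gly)(py)2]F2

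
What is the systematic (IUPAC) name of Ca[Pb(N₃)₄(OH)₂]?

The 1 calcium counter-ion carries a total charge of +2, so each complex ion is 2−.
Ligand charges: 2×hydroxo (-1 each), 4×azido (-1 each); total -6. So Pb + (-6) = 2−, giving Pb = +4.
Ligands are named alphabetically: azido before hydroxo.
The complex ion is anionic, so lead takes the -ate form plumbate(IV).

calcium tetraazidodihydroxoplumbate(IV)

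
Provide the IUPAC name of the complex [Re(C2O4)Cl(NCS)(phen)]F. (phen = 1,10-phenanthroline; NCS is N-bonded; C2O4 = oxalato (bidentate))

The 1 fluoride counter-ion carries a total charge of -1, so each complex ion is 1+.
Ligand charges: 1×1,10-phenanthroline (neutral), 1×isothiocyanato (-1 each), 1×chloro (-1 each), 1×oxalato (-2 each); total -4. So Re + (-4) = 1+, giving Re = +5.
Ligands are named alphabetically: chloro before isothiocyanato before oxalato before phenanthroline.

chloroisothiocyanatooxalato(1,10-phenanthroline)rhenium(V) fluoride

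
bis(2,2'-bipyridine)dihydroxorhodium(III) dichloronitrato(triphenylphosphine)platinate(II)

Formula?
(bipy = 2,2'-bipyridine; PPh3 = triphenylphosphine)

[Rh(bipy)2(OH)2][PtCl2(NO3)(PPh3)]

Cation [Rh…]: ligand charges -2, Rh(III) ⇒ ion charge 1+.
Anion [Pt…]: ligand charges -3, Pt(II) ⇒ ion charge 1−.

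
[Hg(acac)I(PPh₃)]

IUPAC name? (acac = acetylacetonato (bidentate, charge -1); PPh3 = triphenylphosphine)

(acetylacetonato)iodo(triphenylphosphine)mercury(II)

There is no counter-ion, so the complex is neutral overall.
Ligand charges: 1×acetylacetonato (-1 each), 1×triphenylphosphine (neutral), 1×iodo (-1 each); total -2. So Hg + (-2) = 0, giving Hg = +2.
Ligands are named alphabetically: acetylacetonato before iodo before triphenylphosphine.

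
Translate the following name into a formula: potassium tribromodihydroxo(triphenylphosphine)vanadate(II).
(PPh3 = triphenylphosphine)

K3[VBr3(OH)2(PPh3)]

Ligands: 3 bromo (Br, -1), 1 triphenylphosphine (PPh3, neutral), 2 hydroxo (OH, -1). Ligand charge sum = -5.
With V in oxidation state +2, the complex ion is [V...]^3−.
Charge balance with potassium (+1) requires 1 complex ion per 3 potassium.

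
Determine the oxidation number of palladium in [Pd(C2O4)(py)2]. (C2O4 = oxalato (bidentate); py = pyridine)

+2

No counter-ion: the bracketed complex is neutral.
Ligand charges: 1×C2O4 = -2; 2×py neutral; sum -2.
Pd + (-2) = 0 ⇒ Pd is +2.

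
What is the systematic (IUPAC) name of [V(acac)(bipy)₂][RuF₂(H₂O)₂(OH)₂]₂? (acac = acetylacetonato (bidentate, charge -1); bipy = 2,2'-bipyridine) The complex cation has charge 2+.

(acetylacetonato)bis(2,2'-bipyridine)vanadium(III) diaquadifluorodihydroxoruthenate(III)

Both ions are complex: the cation is named first with the plain metal name, the anion second with the -ate form; each ion's ligands are alphabetised independently.
The complex cation is given as 2+; its ligand charges sum to -1, so V = +3.
With 2 anions per cation, each anion must be 2/2 = 1−.
Anion: ligand charges sum to -4; for the ion to be 1−, Ru = +3.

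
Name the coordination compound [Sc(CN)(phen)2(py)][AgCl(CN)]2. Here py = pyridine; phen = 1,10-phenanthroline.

Both ions are complex: the cation is named first with the plain metal name, the anion second with the -ate form; each ion's ligands are alphabetised independently.
Scandium is always +3 in its complexes; the cation's ligand charges sum to -1, so the complex cation is 2+.
With 2 anions per cation, each anion must be 2/2 = 1−.
Anion: ligand charges sum to -2; for the ion to be 1−, Ag = +1.

cyanobis(1,10-phenanthroline)(pyridine)scandium(III) chlorocyanoargentate(I)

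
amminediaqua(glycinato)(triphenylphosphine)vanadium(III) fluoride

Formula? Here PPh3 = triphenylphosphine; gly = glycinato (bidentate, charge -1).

[V(gly)(H2O)2(NH3)(PPh3)]F2

Ligands: 1 ammine (NH3, neutral), 1 triphenylphosphine (PPh3, neutral), 2 aqua (H2O, neutral), 1 glycinato (gly, -1). Ligand charge sum = -1.
With V in oxidation state +3, the complex ion is [V...]^2+.
Charge balance with fluoride (-1) requires 1 complex ion per 2 fluoride.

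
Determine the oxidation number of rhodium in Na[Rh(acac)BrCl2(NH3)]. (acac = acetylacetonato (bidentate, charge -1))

+3

1 sodium outside the brackets (+1 each) → the complex ion is 1−.
Ligand charges: 1×Br = -1; 1×NH3 neutral; 1×acac = -1; 2×Cl = -2; sum -4.
Rh + (-4) = 1− ⇒ Rh is +3.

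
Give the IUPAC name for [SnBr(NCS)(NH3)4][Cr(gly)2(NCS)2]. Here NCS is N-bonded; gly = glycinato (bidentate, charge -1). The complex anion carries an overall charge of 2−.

tetraamminebromoisothiocyanatotin(IV) bis(glycinato)diisothiocyanatochromate(II)

Both ions are complex: the cation is named first with the plain metal name, the anion second with the -ate form; each ion's ligands are alphabetised independently.
The complex anion is given as 2−; its ligand charges sum to -4, so Cr = +2.
A 1:1 salt means the cation carries the equal and opposite charge, 2+.
Cation: ligand charges sum to -2; for the ion to be 2+, Sn = +4.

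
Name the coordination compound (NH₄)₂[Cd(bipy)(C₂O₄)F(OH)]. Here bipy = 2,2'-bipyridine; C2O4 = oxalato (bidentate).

The 2 ammonium counter-ions carry a total charge of +2, so each complex ion is 2−.
Ligand charges: 1×2,2'-bipyridine (neutral), 1×fluoro (-1 each), 1×oxalato (-2 each), 1×hydroxo (-1 each); total -4. So Cd + (-4) = 2−, giving Cd = +2.
The complex ion is anionic, so cadmium takes the -ate form cadmate(II).

ammonium (2,2'-bipyridine)fluorohydroxooxalatocadmate(II)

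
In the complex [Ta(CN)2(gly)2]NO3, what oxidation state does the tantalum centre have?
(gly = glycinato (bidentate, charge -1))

1 nitrate outside the brackets (-1 each) → the complex ion is 1+.
Ligand charges: 2×CN = -2; 2×gly = -2; sum -4.
Ta + (-4) = 1+ ⇒ Ta is +5.

+5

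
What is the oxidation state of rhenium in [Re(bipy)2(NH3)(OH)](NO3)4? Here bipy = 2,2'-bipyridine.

4 nitrate outside the brackets (-1 each) → the complex ion is 4+.
Ligand charges: 1×OH = -1; 1×NH3 neutral; 2×bipy neutral; sum -1.
Re + (-1) = 4+ ⇒ Re is +5.

+5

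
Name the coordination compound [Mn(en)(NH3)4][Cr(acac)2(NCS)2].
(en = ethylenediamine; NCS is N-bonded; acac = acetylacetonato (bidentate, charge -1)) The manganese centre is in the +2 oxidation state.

Both ions are complex: the cation is named first with the plain metal name, the anion second with the -ate form; each ion's ligands are alphabetised independently.
Mn is given as +2; the cation's ligand charges sum to 0, so the complex cation is 2+.
A 1:1 salt means the anion carries the equal and opposite charge, 2−.
Anion: ligand charges sum to -4; for the ion to be 2−, Cr = +2.

tetraammine(ethylenediamine)manganese(II) bis(acetylacetonato)diisothiocyanatochromate(II)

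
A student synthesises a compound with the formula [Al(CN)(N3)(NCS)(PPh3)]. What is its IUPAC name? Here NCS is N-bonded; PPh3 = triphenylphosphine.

There is no counter-ion, so the complex is neutral overall.
Ligand charges: 1×isothiocyanato (-1 each), 1×triphenylphosphine (neutral), 1×cyano (-1 each), 1×azido (-1 each); total -3. So Al + (-3) = 0, giving Al = +3.
Ligands are named alphabetically: azido before cyano before isothiocyanato before triphenylphosphine.

azidocyanoisothiocyanato(triphenylphosphine)aluminium(III)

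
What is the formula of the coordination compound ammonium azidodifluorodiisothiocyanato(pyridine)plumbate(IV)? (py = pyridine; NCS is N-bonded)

Ligands: 1 pyridine (py, neutral), 2 isothiocyanato (NCS, -1), 2 fluoro (F, -1), 1 azido (N3, -1). Ligand charge sum = -5.
With Pb in oxidation state +4, the complex ion is [Pb...]^1−.
Charge balance with ammonium (+1) requires 1 complex ion per 1 ammonium.

NH4[PbF2(N3)(NCS)2(py)]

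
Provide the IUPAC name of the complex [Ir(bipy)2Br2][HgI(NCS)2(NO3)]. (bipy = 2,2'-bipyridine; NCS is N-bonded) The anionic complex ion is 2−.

bis(2,2'-bipyridine)dibromoiridium(IV) iododiisothiocyanatonitratomercurate(II)

The complex anion is given as 2−; its ligand charges sum to -4, so Hg = +2.
A 1:1 salt means the cation carries the equal and opposite charge, 2+.
Cation: ligand charges sum to -2; for the ion to be 2+, Ir = +4.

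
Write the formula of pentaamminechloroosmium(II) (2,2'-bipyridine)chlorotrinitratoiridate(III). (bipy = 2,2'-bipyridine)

[OsCl(NH3)5][Ir(bipy)Cl(NO3)3]

Cation [Os…]: ligand charges -1, Os(II) ⇒ ion charge 1+.
Anion [Ir…]: ligand charges -4, Ir(III) ⇒ ion charge 1−.
One 1+ cation balances one 1− anion.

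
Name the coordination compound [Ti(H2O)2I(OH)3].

diaquatrihydroxoiodotitanium(IV)

There is no counter-ion, so the complex is neutral overall.
Ligand charges: 2×aqua (neutral), 1×iodo (-1 each), 3×hydroxo (-1 each); total -4. So Ti + (-4) = 0, giving Ti = +4.
Ligands are named alphabetically: aqua before hydroxo before iodo.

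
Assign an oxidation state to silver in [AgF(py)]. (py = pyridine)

No counter-ion: the bracketed complex is neutral.
Ligand charges: 1×F = -1; 1×py neutral; sum -1.
Ag + (-1) = 0 ⇒ Ag is +1.

+1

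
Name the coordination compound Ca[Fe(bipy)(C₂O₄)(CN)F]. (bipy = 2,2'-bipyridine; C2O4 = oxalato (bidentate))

calcium (2,2'-bipyridine)cyanofluorooxalatoferrate(II)

The 1 calcium counter-ion carries a total charge of +2, so each complex ion is 2−.
Ligand charges: 1×2,2'-bipyridine (neutral), 1×cyano (-1 each), 1×oxalato (-2 each), 1×fluoro (-1 each); total -4. So Fe + (-4) = 2−, giving Fe = +2.
The complex ion is anionic, so iron takes the -ate form ferrate(II).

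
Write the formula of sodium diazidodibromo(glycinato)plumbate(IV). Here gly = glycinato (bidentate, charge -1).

Ligands: 2 bromo (Br, -1), 1 glycinato (gly, -1), 2 azido (N3, -1). Ligand charge sum = -5.
Charge balance with sodium (+1) requires 1 complex ion per 1 sodium.

Na[PbBr2(gly)(N3)2]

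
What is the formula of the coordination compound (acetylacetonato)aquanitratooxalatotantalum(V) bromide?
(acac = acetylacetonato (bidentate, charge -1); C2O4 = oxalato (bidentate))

Ligands: 1 acetylacetonato (acac, -1), 1 aqua (H2O, neutral), 1 nitrato (NO3, -1), 1 oxalato (C2O4, -2). Ligand charge sum = -4.
With Ta in oxidation state +5, the complex ion is [Ta...]^1+.
Charge balance with bromide (-1) requires 1 complex ion per 1 bromide.

[Ta(acac)(C2O4)(H2O)(NO3)]Br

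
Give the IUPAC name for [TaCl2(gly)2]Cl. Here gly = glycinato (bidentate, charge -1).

dichlorobis(glycinato)tantalum(V) chloride

The 1 chloride counter-ion carries a total charge of -1, so each complex ion is 1+.
Ligand charges: 2×chloro (-1 each), 2×glycinato (-1 each); total -4. So Ta + (-4) = 1+, giving Ta = +5.
Ligands are named alphabetically: chloro before glycinato.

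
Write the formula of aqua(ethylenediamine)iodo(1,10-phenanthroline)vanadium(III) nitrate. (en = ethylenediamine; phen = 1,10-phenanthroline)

Ligands: 1 ethylenediamine (en, neutral), 1 1,10-phenanthroline (phen, neutral), 1 aqua (H2O, neutral), 1 iodo (I, -1). Ligand charge sum = -1.
With V in oxidation state +3, the complex ion is [V...]^2+.
Charge balance with nitrate (-1) requires 1 complex ion per 2 nitrate.

[V(en)(H2O)I(phen)](NO3)2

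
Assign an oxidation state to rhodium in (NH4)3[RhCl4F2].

+3

3 ammonium outside the brackets (+1 each) → the complex ion is 3−.
Ligand charges: 4×Cl = -4; 2×F = -2; sum -6.
Rh + (-6) = 3− ⇒ Rh is +3.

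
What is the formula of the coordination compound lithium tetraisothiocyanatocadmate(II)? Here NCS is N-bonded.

Ligands: 4 isothiocyanato (NCS, -1). Ligand charge sum = -4.
With Cd in oxidation state +2, the complex ion is [Cd...]^2−.
Charge balance with lithium (+1) requires 1 complex ion per 2 lithium.

Li2[Cd(NCS)4]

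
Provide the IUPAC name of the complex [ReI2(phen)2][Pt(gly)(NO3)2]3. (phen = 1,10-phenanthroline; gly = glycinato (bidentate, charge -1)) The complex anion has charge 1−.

Both ions are complex: the cation is named first with the plain metal name, the anion second with the -ate form; each ion's ligands are alphabetised independently.
The complex anion is given as 1−; its ligand charges sum to -3, so Pt = +2.
With 3 anions per cation, the cation must be 3×1 = 3+.
Cation: ligand charges sum to -2; for the ion to be 3+, Re = +5.

diiodobis(1,10-phenanthroline)rhenium(V) (glycinato)dinitratoplatinate(II)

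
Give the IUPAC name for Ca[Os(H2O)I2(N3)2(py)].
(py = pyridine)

calcium aquadiazidodiiodo(pyridine)osmate(II)

The 1 calcium counter-ion carries a total charge of +2, so each complex ion is 2−.
Ligand charges: 1×aqua (neutral), 2×azido (-1 each), 2×iodo (-1 each), 1×pyridine (neutral); total -4. So Os + (-4) = 2−, giving Os = +2.
Ligands are named alphabetically: aqua before azido before iodo before pyridine.
The complex ion is anionic, so osmium takes the -ate form osmate(II).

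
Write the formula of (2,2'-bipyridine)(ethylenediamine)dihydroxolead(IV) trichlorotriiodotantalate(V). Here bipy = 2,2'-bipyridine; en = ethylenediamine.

Cation [Pb…]: ligand charges -2, Pb(IV) ⇒ ion charge 2+.
Anion [Ta…]: ligand charges -6, Ta(V) ⇒ ion charge 1−.
One 2+ cation requires 2 of the 1− anion.

[Pb(bipy)(en)(OH)2][TaCl3I3]2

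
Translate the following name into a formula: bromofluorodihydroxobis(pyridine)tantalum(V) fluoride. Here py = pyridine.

Ligands: 1 fluoro (F, -1), 1 bromo (Br, -1), 2 hydroxo (OH, -1), 2 pyridine (py, neutral). Ligand charge sum = -4.
With Ta in oxidation state +5, the complex ion is [Ta...]^1+.
Charge balance with fluoride (-1) requires 1 complex ion per 1 fluoride.

[TaBrF(OH)2(py)2]F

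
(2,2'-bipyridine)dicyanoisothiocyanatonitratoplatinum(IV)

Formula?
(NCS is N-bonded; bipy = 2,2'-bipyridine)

Ligands: 1 nitrato (NO3, -1), 1 isothiocyanato (NCS, -1), 2 cyano (CN, -1), 1 2,2'-bipyridine (bipy, neutral). Ligand charge sum = -4.
With Pt in oxidation state +4, the complex ion is [Pt...].

[Pt(bipy)(CN)2(NCS)(NO3)]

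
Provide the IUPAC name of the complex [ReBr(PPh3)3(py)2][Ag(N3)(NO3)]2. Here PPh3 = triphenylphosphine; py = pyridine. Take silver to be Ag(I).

Both ions are complex: the cation is named first with the plain metal name, the anion second with the -ate form; each ion's ligands are alphabetised independently.
Ag is given as +1; the anion's ligand charges sum to -2, so the complex anion is 1−.
With 2 anions per cation, the cation must be 2×1 = 2+.
Cation: ligand charges sum to -1; for the ion to be 2+, Re = +3.

bromobis(pyridine)tris(triphenylphosphine)rhenium(III) azidonitratoargentate(I)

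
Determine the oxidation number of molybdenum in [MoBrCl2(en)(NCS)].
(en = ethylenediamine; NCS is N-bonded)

No counter-ion: the bracketed complex is neutral.
Ligand charges: 1×Br = -1; 1×en neutral; 1×NCS = -1; 2×Cl = -2; sum -4.
Mo + (-4) = 0 ⇒ Mo is +4.

+4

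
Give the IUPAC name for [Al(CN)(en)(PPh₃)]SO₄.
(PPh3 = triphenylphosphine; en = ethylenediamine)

The 1 sulfate counter-ion carries a total charge of -2, so each complex ion is 2+.
Ligand charges: 1×triphenylphosphine (neutral), 1×ethylenediamine (neutral), 1×cyano (-1 each); total -1. So Al + (-1) = 2+, giving Al = +3.
Ligands are named alphabetically: cyano before ethylenediamine before triphenylphosphine.

cyano(ethylenediamine)(triphenylphosphine)aluminium(III) sulfate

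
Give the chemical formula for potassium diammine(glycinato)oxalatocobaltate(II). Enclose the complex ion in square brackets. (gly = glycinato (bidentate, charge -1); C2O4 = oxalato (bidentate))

K[Co(C2O4)(gly)(NH3)2]

Ligands: 2 ammine (NH3, neutral), 1 glycinato (gly, -1), 1 oxalato (C2O4, -2). Ligand charge sum = -3.
Charge balance with potassium (+1) requires 1 complex ion per 1 potassium.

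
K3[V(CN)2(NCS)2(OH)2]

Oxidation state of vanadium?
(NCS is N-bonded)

3 potassium outside the brackets (+1 each) → the complex ion is 3−.
Ligand charges: 2×OH = -2; 2×CN = -2; 2×NCS = -2; sum -6.
V + (-6) = 3− ⇒ V is +3.

+3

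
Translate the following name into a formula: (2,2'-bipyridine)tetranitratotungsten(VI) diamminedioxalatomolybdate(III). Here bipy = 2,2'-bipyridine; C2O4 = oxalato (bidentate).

Cation [W…]: ligand charges -4, W(VI) ⇒ ion charge 2+.
Anion [Mo…]: ligand charges -4, Mo(III) ⇒ ion charge 1−.
One 2+ cation requires 2 of the 1− anion.

[W(bipy)(NO3)4][Mo(C2O4)2(NH3)2]2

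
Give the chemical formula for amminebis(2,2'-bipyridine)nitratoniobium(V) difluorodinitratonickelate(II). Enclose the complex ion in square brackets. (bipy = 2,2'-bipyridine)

[Nb(bipy)2(NH3)(NO3)][NiF2(NO3)2]2

Cation [Nb…]: ligand charges -1, Nb(V) ⇒ ion charge 4+.
Anion [Ni…]: ligand charges -4, Ni(II) ⇒ ion charge 2−.
One 4+ cation requires 2 of the 2− anion.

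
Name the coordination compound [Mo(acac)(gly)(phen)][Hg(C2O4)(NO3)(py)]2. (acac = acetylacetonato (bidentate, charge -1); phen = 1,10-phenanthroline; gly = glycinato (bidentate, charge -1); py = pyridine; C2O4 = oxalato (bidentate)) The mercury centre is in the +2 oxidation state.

(acetylacetonato)(glycinato)(1,10-phenanthroline)molybdenum(IV) nitratooxalato(pyridine)mercurate(II)

Hg is given as +2; the anion's ligand charges sum to -3, so the complex anion is 1−.
With 2 anions per cation, the cation must be 2×1 = 2+.
Cation: ligand charges sum to -2; for the ion to be 2+, Mo = +4.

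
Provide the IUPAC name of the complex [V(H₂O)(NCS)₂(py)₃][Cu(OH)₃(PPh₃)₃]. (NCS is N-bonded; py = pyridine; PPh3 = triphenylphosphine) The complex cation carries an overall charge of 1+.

The complex cation is given as 1+; its ligand charges sum to -2, so V = +3.
A 1:1 salt means the anion carries the equal and opposite charge, 1−.
Anion: ligand charges sum to -3; for the ion to be 1−, Cu = +2.

aquadiisothiocyanatotris(pyridine)vanadium(III) trihydroxotris(triphenylphosphine)cuprate(II)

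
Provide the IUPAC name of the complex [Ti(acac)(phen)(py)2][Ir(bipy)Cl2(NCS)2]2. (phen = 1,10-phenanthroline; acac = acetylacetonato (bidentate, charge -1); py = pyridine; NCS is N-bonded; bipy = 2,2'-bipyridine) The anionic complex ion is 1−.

(acetylacetonato)(1,10-phenanthroline)bis(pyridine)titanium(III) (2,2'-bipyridine)dichlorodiisothiocyanatoiridate(III)

Both ions are complex: the cation is named first with the plain metal name, the anion second with the -ate form; each ion's ligands are alphabetised independently.
The complex anion is given as 1−; its ligand charges sum to -4, so Ir = +3.
With 2 anions per cation, the cation must be 2×1 = 2+.
Cation: ligand charges sum to -1; for the ion to be 2+, Ti = +3.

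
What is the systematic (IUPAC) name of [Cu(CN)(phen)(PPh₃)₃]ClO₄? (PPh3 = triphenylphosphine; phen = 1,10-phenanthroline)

cyano(1,10-phenanthroline)tris(triphenylphosphine)copper(II) perchlorate

The 1 perchlorate counter-ion carries a total charge of -1, so each complex ion is 1+.
Ligand charges: 3×triphenylphosphine (neutral), 1×cyano (-1 each), 1×1,10-phenanthroline (neutral); total -1. So Cu + (-1) = 1+, giving Cu = +2.
Ligands are named alphabetically: cyano before phenanthroline before triphenylphosphine.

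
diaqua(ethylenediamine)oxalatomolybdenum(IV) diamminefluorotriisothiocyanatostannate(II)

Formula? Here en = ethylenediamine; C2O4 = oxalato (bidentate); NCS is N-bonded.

Cation [Mo…]: ligand charges -2, Mo(IV) ⇒ ion charge 2+.
Anion [Sn…]: ligand charges -4, Sn(II) ⇒ ion charge 2−.

[Mo(C2O4)(en)(H2O)2][SnF(NCS)3(NH3)2]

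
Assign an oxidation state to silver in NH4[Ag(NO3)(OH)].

+1

1 ammonium outside the brackets (+1 each) → the complex ion is 1−.
Ligand charges: 1×NO3 = -1; 1×OH = -1; sum -2.
Ag + (-2) = 1− ⇒ Ag is +1.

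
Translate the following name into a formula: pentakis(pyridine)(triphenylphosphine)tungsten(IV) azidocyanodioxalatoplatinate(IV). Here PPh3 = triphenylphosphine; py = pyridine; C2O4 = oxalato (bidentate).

Cation [W…]: ligand charges 0, W(IV) ⇒ ion charge 4+.
Anion [Pt…]: ligand charges -6, Pt(IV) ⇒ ion charge 2−.

[W(PPh3)(py)5][Pt(C2O4)2(CN)(N3)]2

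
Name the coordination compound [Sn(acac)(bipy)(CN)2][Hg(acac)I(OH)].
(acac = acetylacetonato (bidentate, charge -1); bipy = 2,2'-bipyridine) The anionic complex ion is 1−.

(acetylacetonato)(2,2'-bipyridine)dicyanotin(IV) (acetylacetonato)hydroxoiodomercurate(II)

Both ions are complex: the cation is named first with the plain metal name, the anion second with the -ate form; each ion's ligands are alphabetised independently.
The complex anion is given as 1−; its ligand charges sum to -3, so Hg = +2.
A 1:1 salt means the cation carries the equal and opposite charge, 1+.
Cation: ligand charges sum to -3; for the ion to be 1+, Sn = +4.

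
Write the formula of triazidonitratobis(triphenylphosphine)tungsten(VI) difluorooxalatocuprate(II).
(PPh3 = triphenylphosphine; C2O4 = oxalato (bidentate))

Cation [W…]: ligand charges -4, W(VI) ⇒ ion charge 2+.
Anion [Cu…]: ligand charges -4, Cu(II) ⇒ ion charge 2−.
One 2+ cation balances one 2− anion.

[W(N3)3(NO3)(PPh3)2][Cu(C2O4)F2]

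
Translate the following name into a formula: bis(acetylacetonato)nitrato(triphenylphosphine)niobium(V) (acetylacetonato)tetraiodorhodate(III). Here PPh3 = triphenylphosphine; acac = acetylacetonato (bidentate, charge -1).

[Nb(acac)2(NO3)(PPh3)][Rh(acac)I4]

Cation [Nb…]: ligand charges -3, Nb(V) ⇒ ion charge 2+.
Anion [Rh…]: ligand charges -5, Rh(III) ⇒ ion charge 2−.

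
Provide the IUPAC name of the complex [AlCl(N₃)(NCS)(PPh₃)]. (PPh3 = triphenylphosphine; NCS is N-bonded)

There is no counter-ion, so the complex is neutral overall.
Ligand charges: 1×triphenylphosphine (neutral), 1×isothiocyanato (-1 each), 1×chloro (-1 each), 1×azido (-1 each); total -3. So Al + (-3) = 0, giving Al = +3.
Ligands are named alphabetically: azido before chloro before isothiocyanato before triphenylphosphine.

azidochloroisothiocyanato(triphenylphosphine)aluminium(III)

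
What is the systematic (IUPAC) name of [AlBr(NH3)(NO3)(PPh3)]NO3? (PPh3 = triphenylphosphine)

The 1 nitrate counter-ion carries a total charge of -1, so each complex ion is 1+.
Ligand charges: 1×triphenylphosphine (neutral), 1×nitrato (-1 each), 1×bromo (-1 each), 1×ammine (neutral); total -2. So Al + (-2) = 1+, giving Al = +3.
Ligands are named alphabetically: ammine before bromo before nitrato before triphenylphosphine.

amminebromonitrato(triphenylphosphine)aluminium(III) nitrate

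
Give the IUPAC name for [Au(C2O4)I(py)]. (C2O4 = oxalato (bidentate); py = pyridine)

There is no counter-ion, so the complex is neutral overall.
Ligand charges: 1×oxalato (-2 each), 1×iodo (-1 each), 1×pyridine (neutral); total -3. So Au + (-3) = 0, giving Au = +3.
Ligands are named alphabetically: iodo before oxalato before pyridine.

iodooxalato(pyridine)gold(III)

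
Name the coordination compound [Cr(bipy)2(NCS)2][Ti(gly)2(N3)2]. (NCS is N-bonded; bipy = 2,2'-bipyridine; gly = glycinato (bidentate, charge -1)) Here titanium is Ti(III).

bis(2,2'-bipyridine)diisothiocyanatochromium(III) diazidobis(glycinato)titanate(III)

Ti is given as +3; the anion's ligand charges sum to -4, so the complex anion is 1−.
A 1:1 salt means the cation carries the equal and opposite charge, 1+.
Cation: ligand charges sum to -2; for the ion to be 1+, Cr = +3.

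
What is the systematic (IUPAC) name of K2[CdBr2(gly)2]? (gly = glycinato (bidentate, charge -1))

potassium dibromobis(glycinato)cadmate(II)

The 2 potassium counter-ions carry a total charge of +2, so each complex ion is 2−.
Ligand charges: 2×bromo (-1 each), 2×glycinato (-1 each); total -4. So Cd + (-4) = 2−, giving Cd = +2.
Ligands are named alphabetically: bromo before glycinato.
The complex ion is anionic, so cadmium takes the -ate form cadmate(II).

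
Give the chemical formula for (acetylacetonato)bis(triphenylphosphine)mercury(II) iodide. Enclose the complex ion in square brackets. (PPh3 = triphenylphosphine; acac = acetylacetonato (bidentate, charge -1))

Ligands: 2 triphenylphosphine (PPh3, neutral), 1 acetylacetonato (acac, -1). Ligand charge sum = -1.
Charge balance with iodide (-1) requires 1 complex ion per 1 iodide.

[Hg(acac)(PPh3)2]I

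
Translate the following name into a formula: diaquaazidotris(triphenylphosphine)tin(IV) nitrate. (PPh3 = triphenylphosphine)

Ligands: 3 triphenylphosphine (PPh3, neutral), 1 azido (N3, -1), 2 aqua (H2O, neutral). Ligand charge sum = -1.
With Sn in oxidation state +4, the complex ion is [Sn...]^3+.
Charge balance with nitrate (-1) requires 1 complex ion per 3 nitrate.

[Sn(H2O)2(N3)(PPh3)3](NO3)3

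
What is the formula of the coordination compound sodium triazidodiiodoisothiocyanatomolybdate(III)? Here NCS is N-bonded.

Ligands: 3 azido (N3, -1), 2 iodo (I, -1), 1 isothiocyanato (NCS, -1). Ligand charge sum = -6.
With Mo in oxidation state +3, the complex ion is [Mo...]^3−.
Charge balance with sodium (+1) requires 1 complex ion per 3 sodium.

Na3[MoI2(N3)3(NCS)]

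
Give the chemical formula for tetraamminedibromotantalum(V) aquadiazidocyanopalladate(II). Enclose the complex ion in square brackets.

Cation [Ta…]: ligand charges -2, Ta(V) ⇒ ion charge 3+.
Anion [Pd…]: ligand charges -3, Pd(II) ⇒ ion charge 1−.

[TaBr2(NH3)4][Pd(CN)(H2O)(N3)2]3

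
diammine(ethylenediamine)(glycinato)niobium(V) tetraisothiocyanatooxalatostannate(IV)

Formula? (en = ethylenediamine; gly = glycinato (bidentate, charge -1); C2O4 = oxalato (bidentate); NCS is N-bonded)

[Nb(en)(gly)(NH3)2][Sn(C2O4)(NCS)4]2

Cation [Nb…]: ligand charges -1, Nb(V) ⇒ ion charge 4+.
Anion [Sn…]: ligand charges -6, Sn(IV) ⇒ ion charge 2−.
One 4+ cation requires 2 of the 2− anion.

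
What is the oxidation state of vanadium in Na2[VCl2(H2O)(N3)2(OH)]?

+3

2 sodium outside the brackets (+1 each) → the complex ion is 2−.
Ligand charges: 2×N3 = -2; 1×H2O neutral; 2×Cl = -2; 1×OH = -1; sum -5.
V + (-5) = 2− ⇒ V is +3.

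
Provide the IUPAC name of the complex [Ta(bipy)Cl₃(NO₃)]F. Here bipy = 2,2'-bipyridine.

(2,2'-bipyridine)trichloronitratotantalum(V) fluoride

The 1 fluoride counter-ion carries a total charge of -1, so each complex ion is 1+.
Ligand charges: 1×2,2'-bipyridine (neutral), 1×nitrato (-1 each), 3×chloro (-1 each); total -4. So Ta + (-4) = 1+, giving Ta = +5.
Ligands are named alphabetically: bipyridine before chloro before nitrato.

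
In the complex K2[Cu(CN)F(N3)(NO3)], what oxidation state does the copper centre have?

+2

2 potassium outside the brackets (+1 each) → the complex ion is 2−.
Ligand charges: 1×CN = -1; 1×N3 = -1; 1×F = -1; 1×NO3 = -1; sum -4.
Cu + (-4) = 2− ⇒ Cu is +2.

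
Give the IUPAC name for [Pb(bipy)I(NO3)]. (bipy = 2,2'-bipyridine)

(2,2'-bipyridine)iodonitratolead(II)

There is no counter-ion, so the complex is neutral overall.
Ligand charges: 1×nitrato (-1 each), 1×2,2'-bipyridine (neutral), 1×iodo (-1 each); total -2. So Pb + (-2) = 0, giving Pb = +2.
Ligands are named alphabetically: bipyridine before iodo before nitrato.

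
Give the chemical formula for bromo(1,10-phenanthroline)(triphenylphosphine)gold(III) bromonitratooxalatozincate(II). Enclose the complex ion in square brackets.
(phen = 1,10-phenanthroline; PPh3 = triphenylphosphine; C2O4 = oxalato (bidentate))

Cation [Au…]: ligand charges -1, Au(III) ⇒ ion charge 2+.
Anion [Zn…]: ligand charges -4, Zn(II) ⇒ ion charge 2−.
One 2+ cation balances one 2− anion.

[AuBr(phen)(PPh3)][ZnBr(C2O4)(NO3)]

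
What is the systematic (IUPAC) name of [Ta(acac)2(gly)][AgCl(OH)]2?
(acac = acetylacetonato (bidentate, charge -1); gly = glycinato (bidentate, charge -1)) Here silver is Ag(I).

bis(acetylacetonato)(glycinato)tantalum(V) chlorohydroxoargentate(I)

Both ions are complex: the cation is named first with the plain metal name, the anion second with the -ate form; each ion's ligands are alphabetised independently.
Ag is given as +1; the anion's ligand charges sum to -2, so the complex anion is 1−.
With 2 anions per cation, the cation must be 2×1 = 2+.
Cation: ligand charges sum to -3; for the ion to be 2+, Ta = +5.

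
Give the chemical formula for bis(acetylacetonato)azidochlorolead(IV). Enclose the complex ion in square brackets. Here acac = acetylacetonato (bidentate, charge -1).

[Pb(acac)2Cl(N3)]

Ligands: 2 acetylacetonato (acac, -1), 1 chloro (Cl, -1), 1 azido (N3, -1). Ligand charge sum = -4.
With Pb in oxidation state +4, the complex ion is [Pb...].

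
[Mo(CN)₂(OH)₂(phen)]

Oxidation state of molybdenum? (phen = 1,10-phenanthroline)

+4

No counter-ion: the bracketed complex is neutral.
Ligand charges: 2×OH = -2; 1×phen neutral; 2×CN = -2; sum -4.
Mo + (-4) = 0 ⇒ Mo is +4.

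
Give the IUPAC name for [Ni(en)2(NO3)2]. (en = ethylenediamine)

bis(ethylenediamine)dinitratonickel(II)

There is no counter-ion, so the complex is neutral overall.
Ligand charges: 2×nitrato (-1 each), 2×ethylenediamine (neutral); total -2. So Ni + (-2) = 0, giving Ni = +2.
Ligands are named alphabetically: ethylenediamine before nitrato.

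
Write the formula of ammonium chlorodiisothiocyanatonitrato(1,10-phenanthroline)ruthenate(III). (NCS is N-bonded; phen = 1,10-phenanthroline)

NH4[RuCl(NCS)2(NO3)(phen)]

Ligands: 2 isothiocyanato (NCS, -1), 1 nitrato (NO3, -1), 1 1,10-phenanthroline (phen, neutral), 1 chloro (Cl, -1). Ligand charge sum = -4.
Charge balance with ammonium (+1) requires 1 complex ion per 1 ammonium.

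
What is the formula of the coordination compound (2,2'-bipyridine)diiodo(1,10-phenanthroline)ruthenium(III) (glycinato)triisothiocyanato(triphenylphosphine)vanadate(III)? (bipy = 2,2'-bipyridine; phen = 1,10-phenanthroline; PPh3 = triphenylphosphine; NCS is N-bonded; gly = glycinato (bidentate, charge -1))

Cation [Ru…]: ligand charges -2, Ru(III) ⇒ ion charge 1+.
Anion [V…]: ligand charges -4, V(III) ⇒ ion charge 1−.
One 1+ cation balances one 1− anion.

[Ru(bipy)I2(phen)][V(gly)(NCS)3(PPh3)]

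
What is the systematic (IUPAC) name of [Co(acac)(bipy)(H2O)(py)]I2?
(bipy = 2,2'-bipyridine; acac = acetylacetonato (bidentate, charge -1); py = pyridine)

(acetylacetonato)aqua(2,2'-bipyridine)(pyridine)cobalt(III) iodide

The 2 iodide counter-ions carry a total charge of -2, so each complex ion is 2+.
Ligand charges: 1×2,2'-bipyridine (neutral), 1×acetylacetonato (-1 each), 1×pyridine (neutral), 1×aqua (neutral); total -1. So Co + (-1) = 2+, giving Co = +3.
Ligands are named alphabetically: acetylacetonato before aqua before bipyridine before pyridine.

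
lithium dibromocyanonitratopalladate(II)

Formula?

Ligands: 1 nitrato (NO3, -1), 1 cyano (CN, -1), 2 bromo (Br, -1). Ligand charge sum = -4.
With Pd in oxidation state +2, the complex ion is [Pd...]^2−.
Charge balance with lithium (+1) requires 1 complex ion per 2 lithium.

Li2[PdBr2(CN)(NO3)]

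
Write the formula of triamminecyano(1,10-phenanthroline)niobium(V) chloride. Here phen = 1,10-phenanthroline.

Ligands: 3 ammine (NH3, neutral), 1 1,10-phenanthroline (phen, neutral), 1 cyano (CN, -1). Ligand charge sum = -1.
With Nb in oxidation state +5, the complex ion is [Nb...]^4+.
Charge balance with chloride (-1) requires 1 complex ion per 4 chloride.

[Nb(CN)(NH3)3(phen)]Cl4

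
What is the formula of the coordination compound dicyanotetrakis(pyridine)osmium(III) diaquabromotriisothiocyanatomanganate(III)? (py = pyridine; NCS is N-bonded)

[Os(CN)2(py)4][MnBr(H2O)2(NCS)3]

Cation [Os…]: ligand charges -2, Os(III) ⇒ ion charge 1+.
Anion [Mn…]: ligand charges -4, Mn(III) ⇒ ion charge 1−.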